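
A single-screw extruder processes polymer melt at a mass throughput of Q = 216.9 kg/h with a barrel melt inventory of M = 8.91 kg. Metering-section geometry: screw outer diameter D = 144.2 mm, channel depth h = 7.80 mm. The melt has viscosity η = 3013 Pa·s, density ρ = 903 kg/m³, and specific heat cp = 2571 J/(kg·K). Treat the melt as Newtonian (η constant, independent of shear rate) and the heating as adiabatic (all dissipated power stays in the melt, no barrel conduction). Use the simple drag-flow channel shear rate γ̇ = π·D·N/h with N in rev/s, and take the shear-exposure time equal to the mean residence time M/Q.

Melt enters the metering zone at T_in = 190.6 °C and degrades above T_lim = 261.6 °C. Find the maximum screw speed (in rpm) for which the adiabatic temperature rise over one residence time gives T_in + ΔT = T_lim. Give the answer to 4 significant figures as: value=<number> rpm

Convert throughput: Q = 216.9 kg/h = 216.9/3600 = 0.06025 kg/s
Mean residence time: t_res = M/Q_s = 8.91 kg / 0.06025 kg/s = 147.884 s
Geometry in SI: D = 144.2 mm → 0.1442 m, h = 7.80 mm → 0.0078 m
ΔT_a = T_lim − T_in = 261.6 − 190.6 = 71 K
γ̇_max² = ΔT_a·ρ·cp/(η·t_res) = 71·903·2571/(3013·147.884) = 369.938 s⁻²
Take the square root: γ̇_max = √(369.938) = 19.2338 s⁻¹
N_max = γ̇_max·h / (π·D) = 19.2338 · 0.0078 / (π · 0.1442) = 0.331164 rev/s = 19.8699 rpm

value=19.87 rpm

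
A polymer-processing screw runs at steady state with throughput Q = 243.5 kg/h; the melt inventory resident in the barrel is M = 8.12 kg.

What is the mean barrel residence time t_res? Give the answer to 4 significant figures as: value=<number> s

Q_s = Q / 3600 = 243.5 / 3600 = 0.0676389 kg/s
t_res = M / Q_s = 8.12 / 0.0676389 = 120.049 s

value=120.0 s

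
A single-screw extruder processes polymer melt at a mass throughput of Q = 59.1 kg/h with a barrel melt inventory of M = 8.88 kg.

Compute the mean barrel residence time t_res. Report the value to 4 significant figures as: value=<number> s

value=540.9 s

Convert throughput: Q = 59.1 kg/h = 59.1/3600 = 0.0164167 kg/s
t_res = M / Q_s = 8.88 ÷ 0.0164167 = 540.914 s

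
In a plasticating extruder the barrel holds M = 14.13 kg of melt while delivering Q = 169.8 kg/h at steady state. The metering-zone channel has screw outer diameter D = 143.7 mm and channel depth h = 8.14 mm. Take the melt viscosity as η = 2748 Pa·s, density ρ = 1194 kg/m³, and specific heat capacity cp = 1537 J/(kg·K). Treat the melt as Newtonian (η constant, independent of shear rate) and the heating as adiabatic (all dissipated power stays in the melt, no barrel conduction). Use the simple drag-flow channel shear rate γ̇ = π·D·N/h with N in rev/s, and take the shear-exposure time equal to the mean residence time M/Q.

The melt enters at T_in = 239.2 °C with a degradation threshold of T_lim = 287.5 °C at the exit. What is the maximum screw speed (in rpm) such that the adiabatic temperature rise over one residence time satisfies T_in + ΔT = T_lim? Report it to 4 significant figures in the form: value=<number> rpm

value=11.23 rpm

Throughput in SI: Q_s = 169.8 kg/h ÷ 3600 s/h = 0.0471667 kg/s
t_res = M / Q_s = 14.13 ÷ 0.0471667 = 299.576 s
Convert to metres: D = 0.1437 m, h = 0.00814 m
ΔT_a = T_lim − T_in = 287.5 − 239.2 = 48.3 K
γ̇_max² = ΔT_a·ρ·cp / (η·t_res) = [48.3 × 1194 × 1537] / [2748 × 299.576] = 107.672 s⁻²
γ̇_max = sqrt(107.672) = 10.3765 s⁻¹
N_max = γ̇_max·h / (π·D) = 10.3765 · 0.00814 / (π · 0.1437) = 0.187098 rev/s = 11.2259 rpm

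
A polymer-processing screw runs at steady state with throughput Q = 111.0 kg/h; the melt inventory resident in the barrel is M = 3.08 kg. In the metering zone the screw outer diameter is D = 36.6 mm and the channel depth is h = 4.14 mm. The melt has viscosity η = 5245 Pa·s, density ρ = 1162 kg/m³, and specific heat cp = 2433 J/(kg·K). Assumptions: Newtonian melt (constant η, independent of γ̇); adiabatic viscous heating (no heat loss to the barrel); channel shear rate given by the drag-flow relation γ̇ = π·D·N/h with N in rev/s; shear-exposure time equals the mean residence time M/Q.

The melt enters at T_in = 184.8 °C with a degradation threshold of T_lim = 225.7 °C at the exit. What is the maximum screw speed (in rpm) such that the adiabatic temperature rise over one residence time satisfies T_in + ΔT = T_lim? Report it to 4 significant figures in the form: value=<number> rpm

value=32.09 rpm

Throughput in SI: Q_s = 111.0 kg/h ÷ 3600 s/h = 0.0308333 kg/s
t_res = M / Q_s = 3.08 / 0.0308333 = 99.8919 s
Convert to metres: D = 0.0366 m, h = 0.00414 m
ΔT_a = T_lim − T_in = 225.7 °C − 184.8 °C = 40.9 K
Invert ΔT = ηγ̇²t_res/(ρcp) for γ̇: γ̇_max² = ΔT_a ρ cp / (η t_res) = 40.9·1162·2433 / (5245·99.8919) = 220.697 s⁻²
Take the square root: γ̇_max = √(220.697) = 14.8559 s⁻¹
N_max = γ̇_max·h / (π·D) = 14.8559 · 0.00414 / (π · 0.0366) = 0.534893 rev/s = 32.0936 rpm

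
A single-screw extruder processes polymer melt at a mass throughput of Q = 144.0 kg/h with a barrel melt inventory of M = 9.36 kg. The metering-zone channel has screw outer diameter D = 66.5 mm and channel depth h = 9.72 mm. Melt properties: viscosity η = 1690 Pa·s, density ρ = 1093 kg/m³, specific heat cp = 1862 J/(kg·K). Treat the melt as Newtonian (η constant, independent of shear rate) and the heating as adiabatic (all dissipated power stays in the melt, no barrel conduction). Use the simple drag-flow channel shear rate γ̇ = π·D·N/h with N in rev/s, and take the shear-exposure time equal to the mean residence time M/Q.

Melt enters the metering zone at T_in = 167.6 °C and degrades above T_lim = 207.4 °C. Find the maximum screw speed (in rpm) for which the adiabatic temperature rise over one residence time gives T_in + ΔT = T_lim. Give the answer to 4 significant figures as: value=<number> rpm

value=39.95 rpm

Throughput in SI: Q_s = 144.0 kg/h ÷ 3600 s/h = 0.04 kg/s
t_res = M / Q_s = 9.36 ÷ 0.04 = 234 s
D = 66.5 mm = 0.0665 m;  h = 9.72 mm = 0.00972 m
Allowable rise: ΔT_a = T_lim − T_in = 207.4 − 167.6 = 39.8 K
γ̇_max² = ΔT_a·ρ·cp/(η·t_res) = 39.8·1093·1862/(1690·234) = 204.824 s⁻²
γ̇_max = sqrt(204.824) = 14.3117 s⁻¹
N_max = γ̇_max h / (πD) = 14.3117·0.00972/(π·0.0665) = 0.665863 rev/s → ×60 = 39.9518 rpm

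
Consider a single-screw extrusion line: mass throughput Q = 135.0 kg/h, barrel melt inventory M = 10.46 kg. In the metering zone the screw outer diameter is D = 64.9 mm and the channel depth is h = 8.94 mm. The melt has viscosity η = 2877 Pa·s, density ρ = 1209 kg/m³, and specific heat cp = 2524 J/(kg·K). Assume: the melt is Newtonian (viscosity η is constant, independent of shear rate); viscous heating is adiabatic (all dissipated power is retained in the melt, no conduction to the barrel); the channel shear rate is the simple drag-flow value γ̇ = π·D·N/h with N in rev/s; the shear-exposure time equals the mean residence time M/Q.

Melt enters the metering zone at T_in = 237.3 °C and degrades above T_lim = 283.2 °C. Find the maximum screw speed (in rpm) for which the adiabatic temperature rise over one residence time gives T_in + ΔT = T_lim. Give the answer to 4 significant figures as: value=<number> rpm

value=34.76 rpm

Q_s = Q / 3600 = 135.0 / 3600 = 0.0375 kg/s
t_res = M / Q_s = 10.46 / 0.0375 = 278.933 s
Convert to metres: D = 0.0649 m, h = 0.00894 m
ΔT_a = T_lim − T_in = 283.2 − 237.3 = 45.9 K
γ̇_max² = ΔT_a·ρ·cp / (η·t_res) = [45.9 × 1209 × 2524] / [2877 × 278.933] = 174.537 s⁻²
Take the square root: γ̇_max = √(174.537) = 13.2113 s⁻¹
N_max = γ̇_max·h / (π·D) = 13.2113 · 0.00894 / (π · 0.0649) = 0.579278 rev/s = 34.7567 rpm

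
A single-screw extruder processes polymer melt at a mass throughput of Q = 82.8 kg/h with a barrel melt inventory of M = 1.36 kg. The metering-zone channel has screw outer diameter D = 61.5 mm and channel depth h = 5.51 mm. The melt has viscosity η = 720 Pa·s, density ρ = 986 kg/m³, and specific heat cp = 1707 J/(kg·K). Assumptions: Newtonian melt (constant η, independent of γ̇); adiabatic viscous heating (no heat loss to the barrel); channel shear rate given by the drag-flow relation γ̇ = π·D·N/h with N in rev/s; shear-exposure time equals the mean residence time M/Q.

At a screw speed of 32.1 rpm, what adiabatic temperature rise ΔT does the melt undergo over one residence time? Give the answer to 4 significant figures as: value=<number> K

Convert throughput: Q = 82.8 kg/h = 82.8/3600 = 0.023 kg/s
Mean residence time: t_res = M/Q_s = 1.36 kg / 0.023 kg/s = 59.1304 s
Geometry in metres: D = 61.5 mm → 0.0615 m, h = 5.51 mm → 0.00551 m; screw speed N = 32.1 rpm = 0.535 rev/s
γ̇ = π·D·N / h = π · 0.0615 · 0.535 / 0.00551 = 18.7598 s⁻¹
ΔT = η·γ̇²·t_res / (ρ·cp) = 720 · (18.7598)² · 59.1304 / (986 · 1707) = 8.902 K

value=8.902 K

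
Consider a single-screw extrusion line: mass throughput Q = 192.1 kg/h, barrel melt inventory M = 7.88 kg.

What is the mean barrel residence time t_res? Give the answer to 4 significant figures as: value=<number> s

value=147.7 s

Convert throughput: Q = 192.1 kg/h = 192.1/3600 = 0.0533611 kg/s
t_res = M / Q_s = 7.88 ÷ 0.0533611 = 147.673 s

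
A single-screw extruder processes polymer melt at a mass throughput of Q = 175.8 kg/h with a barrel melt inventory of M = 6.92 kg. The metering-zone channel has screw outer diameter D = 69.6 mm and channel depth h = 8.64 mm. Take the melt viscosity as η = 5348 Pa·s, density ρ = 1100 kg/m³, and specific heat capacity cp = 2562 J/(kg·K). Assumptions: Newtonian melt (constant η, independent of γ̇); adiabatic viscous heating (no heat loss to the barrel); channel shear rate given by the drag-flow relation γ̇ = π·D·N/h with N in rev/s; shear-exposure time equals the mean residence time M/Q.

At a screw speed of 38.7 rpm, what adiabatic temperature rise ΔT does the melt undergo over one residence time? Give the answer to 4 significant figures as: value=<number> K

value=71.65 K

Convert throughput: Q = 175.8 kg/h = 175.8/3600 = 0.0488333 kg/s
Mean residence time: t_res = M/Q_s = 6.92 kg / 0.0488333 kg/s = 141.706 s
Convert to SI: D = 0.0696 m, h = 0.00864 m, N = 38.7/60 = 0.645 rev/s
Shear rate: γ̇ = πDN/h = π·0.0696·0.645/0.00864 = 16.3232 s⁻¹
ΔT = η·γ̇²·t_res/(ρ·cp) = [5348 × 16.3232² × 141.706] / [1100 × 2562] = 71.6505 K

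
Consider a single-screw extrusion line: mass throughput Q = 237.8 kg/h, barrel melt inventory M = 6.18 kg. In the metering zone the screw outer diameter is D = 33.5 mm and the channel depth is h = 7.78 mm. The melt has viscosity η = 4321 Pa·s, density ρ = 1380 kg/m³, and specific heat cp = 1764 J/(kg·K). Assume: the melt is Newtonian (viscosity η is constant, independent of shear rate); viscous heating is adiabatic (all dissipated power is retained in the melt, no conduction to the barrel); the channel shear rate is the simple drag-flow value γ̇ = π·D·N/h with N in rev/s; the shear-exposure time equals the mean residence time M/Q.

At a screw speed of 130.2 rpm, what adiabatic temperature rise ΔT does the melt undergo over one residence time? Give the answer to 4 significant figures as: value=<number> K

value=143.1 K

Throughput in SI: Q_s = 237.8 kg/h ÷ 3600 s/h = 0.0660556 kg/s
Mean residence time: t_res = M/Q_s = 6.18 kg / 0.0660556 kg/s = 93.5576 s
Convert to SI: D = 0.0335 m, h = 0.00778 m, N = 130.2/60 = 2.17 rev/s
γ̇ = π·D·N / h = π · 0.0335 · 2.17 / 0.00778 = 29.3545 s⁻¹
ΔT = η·γ̇²·t_res/(ρ·cp) = [4321 × 29.3545² × 93.5576] / [1380 × 1764] = 143.099 K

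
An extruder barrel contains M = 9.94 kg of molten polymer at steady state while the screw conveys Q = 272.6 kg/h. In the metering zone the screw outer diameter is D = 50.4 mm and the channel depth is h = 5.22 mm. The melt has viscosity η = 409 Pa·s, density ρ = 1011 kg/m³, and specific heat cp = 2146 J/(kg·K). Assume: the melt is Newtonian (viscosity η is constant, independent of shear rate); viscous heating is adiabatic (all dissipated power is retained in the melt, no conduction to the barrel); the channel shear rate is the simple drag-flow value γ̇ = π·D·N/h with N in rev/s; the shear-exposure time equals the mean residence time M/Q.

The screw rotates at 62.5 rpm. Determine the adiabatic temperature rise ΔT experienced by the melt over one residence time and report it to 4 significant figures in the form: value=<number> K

Throughput in SI: Q_s = 272.6 kg/h ÷ 3600 s/h = 0.0757222 kg/s
t_res = M / Q_s = 9.94 / 0.0757222 = 131.269 s
D = 50.4 mm = 0.0504 m;  h = 5.22 mm = 0.00522 m;  N = 62.5 rpm / 60 = 1.04167 rev/s
γ̇ = π D N / h = (π)(0.0504)(1.04167) / 0.00522 = 31.5965 s⁻¹
ΔT = η·γ̇²·t_res / (ρ·cp) = 409 · (31.5965)² · 131.269 / (1011 · 2146) = 24.7049 K

value=24.70 K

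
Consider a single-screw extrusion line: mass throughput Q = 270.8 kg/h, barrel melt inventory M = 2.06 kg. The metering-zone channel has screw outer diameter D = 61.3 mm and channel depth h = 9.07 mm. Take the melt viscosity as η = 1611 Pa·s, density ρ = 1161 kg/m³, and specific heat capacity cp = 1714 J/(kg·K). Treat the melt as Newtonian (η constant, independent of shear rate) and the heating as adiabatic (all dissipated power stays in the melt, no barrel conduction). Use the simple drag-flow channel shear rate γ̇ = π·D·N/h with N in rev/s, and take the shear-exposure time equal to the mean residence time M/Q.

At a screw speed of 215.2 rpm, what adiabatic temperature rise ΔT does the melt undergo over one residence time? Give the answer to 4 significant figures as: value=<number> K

value=128.6 K

Convert throughput: Q = 270.8 kg/h = 270.8/3600 = 0.0752222 kg/s
t_res = M / Q_s = 2.06 / 0.0752222 = 27.3855 s
Convert to SI: D = 0.0613 m, h = 0.00907 m, N = 215.2/60 = 3.58667 rev/s
γ̇ = π D N / h = (π)(0.0613)(3.58667) / 0.00907 = 76.1542 s⁻¹
ΔT = η·γ̇²·t_res / (ρ·cp) = 1611 · (76.1542)² · 27.3855 / (1161 · 1714) = 128.577 K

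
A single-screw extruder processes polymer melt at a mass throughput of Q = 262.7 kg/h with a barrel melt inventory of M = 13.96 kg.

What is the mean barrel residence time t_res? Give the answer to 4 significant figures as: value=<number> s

Throughput in SI: Q_s = 262.7 kg/h ÷ 3600 s/h = 0.0729722 kg/s
t_res = M / Q_s = 13.96 / 0.0729722 = 191.306 s

value=191.3 s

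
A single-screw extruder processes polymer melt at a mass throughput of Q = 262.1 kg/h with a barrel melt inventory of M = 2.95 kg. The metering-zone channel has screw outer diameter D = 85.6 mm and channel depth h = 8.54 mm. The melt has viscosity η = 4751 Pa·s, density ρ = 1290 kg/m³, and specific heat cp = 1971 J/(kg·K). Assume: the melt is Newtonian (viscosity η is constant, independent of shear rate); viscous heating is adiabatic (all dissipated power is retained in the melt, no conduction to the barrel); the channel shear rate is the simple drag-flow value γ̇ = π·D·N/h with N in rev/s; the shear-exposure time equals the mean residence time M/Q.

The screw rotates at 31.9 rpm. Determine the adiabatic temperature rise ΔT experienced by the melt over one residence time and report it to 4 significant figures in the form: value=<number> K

value=21.22 K

Convert throughput: Q = 262.1 kg/h = 262.1/3600 = 0.0728056 kg/s
t_res = M / Q_s = 2.95 ÷ 0.0728056 = 40.5189 s
Geometry in metres: D = 85.6 mm → 0.0856 m, h = 8.54 mm → 0.00854 m; screw speed N = 31.9 rpm = 0.531667 rev/s
γ̇ = π·D·N / h = π · 0.0856 · 0.531667 / 0.00854 = 16.7419 s⁻¹
ΔT = η·γ̇²·t_res/(ρ·cp) = [4751 × 16.7419² × 40.5189] / [1290 × 1971] = 21.2215 K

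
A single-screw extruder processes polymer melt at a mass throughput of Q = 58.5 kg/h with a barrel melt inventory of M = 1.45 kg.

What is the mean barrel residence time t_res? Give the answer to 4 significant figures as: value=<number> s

value=89.23 s

Throughput in SI: Q_s = 58.5 kg/h ÷ 3600 s/h = 0.01625 kg/s
t_res = M / Q_s = 1.45 ÷ 0.01625 = 89.2308 s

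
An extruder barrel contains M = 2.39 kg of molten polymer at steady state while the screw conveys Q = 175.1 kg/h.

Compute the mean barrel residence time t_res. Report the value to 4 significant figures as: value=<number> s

Convert throughput: Q = 175.1 kg/h = 175.1/3600 = 0.0486389 kg/s
t_res = M / Q_s = 2.39 ÷ 0.0486389 = 49.1376 s

value=49.14 s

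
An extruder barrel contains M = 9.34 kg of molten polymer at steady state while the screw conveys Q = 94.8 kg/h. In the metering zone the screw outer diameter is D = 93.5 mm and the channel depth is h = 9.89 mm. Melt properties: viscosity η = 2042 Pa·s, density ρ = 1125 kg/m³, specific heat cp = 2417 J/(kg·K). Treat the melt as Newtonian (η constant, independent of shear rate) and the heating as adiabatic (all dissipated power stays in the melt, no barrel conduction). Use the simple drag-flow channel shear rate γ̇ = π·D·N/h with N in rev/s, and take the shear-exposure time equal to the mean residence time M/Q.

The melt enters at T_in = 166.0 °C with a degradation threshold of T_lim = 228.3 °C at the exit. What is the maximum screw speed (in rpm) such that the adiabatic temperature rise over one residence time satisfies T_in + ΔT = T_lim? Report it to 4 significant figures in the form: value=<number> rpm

Q_s = Q / 3600 = 94.8 / 3600 = 0.0263333 kg/s
t_res = M / Q_s = 9.34 / 0.0263333 = 354.684 s
Geometry in SI: D = 93.5 mm → 0.0935 m, h = 9.89 mm → 0.00989 m
ΔT_a = T_lim − T_in = 228.3 °C − 166.0 °C = 62.3 K
Invert ΔT = ηγ̇²t_res/(ρcp) for γ̇: γ̇_max² = ΔT_a ρ cp / (η t_res) = 62.3·1125·2417 / (2042·354.684) = 233.895 s⁻²
γ̇_max = √233.895 = 15.2936 s⁻¹
Solve γ̇ = πDN/h for N: N_max = γ̇_max·h/(π·D) = 15.2936 × 0.00989 / (π × 0.0935) = 0.514926 rev/s = 30.8956 rpm

value=30.90 rpm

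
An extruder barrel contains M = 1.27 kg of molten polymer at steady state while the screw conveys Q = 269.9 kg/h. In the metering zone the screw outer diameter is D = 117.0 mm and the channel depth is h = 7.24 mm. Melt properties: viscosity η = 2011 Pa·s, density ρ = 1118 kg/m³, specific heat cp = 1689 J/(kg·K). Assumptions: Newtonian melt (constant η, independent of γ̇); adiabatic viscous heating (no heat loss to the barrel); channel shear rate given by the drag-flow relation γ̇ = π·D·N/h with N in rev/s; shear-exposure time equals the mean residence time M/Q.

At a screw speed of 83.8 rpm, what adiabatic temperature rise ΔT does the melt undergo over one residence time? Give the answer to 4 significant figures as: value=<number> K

Q_s = Q / 3600 = 269.9 / 3600 = 0.0749722 kg/s
Mean residence time: t_res = M/Q_s = 1.27 kg / 0.0749722 kg/s = 16.9396 s
Convert to SI: D = 0.117 m, h = 0.00724 m, N = 83.8/60 = 1.39667 rev/s
Shear rate: γ̇ = πDN/h = π·0.117·1.39667/0.00724 = 70.9071 s⁻¹
ΔT = η·γ̇²·t_res / (ρ·cp) = 2011 · (70.9071)² · 16.9396 / (1118 · 1689) = 90.7035 K

value=90.70 K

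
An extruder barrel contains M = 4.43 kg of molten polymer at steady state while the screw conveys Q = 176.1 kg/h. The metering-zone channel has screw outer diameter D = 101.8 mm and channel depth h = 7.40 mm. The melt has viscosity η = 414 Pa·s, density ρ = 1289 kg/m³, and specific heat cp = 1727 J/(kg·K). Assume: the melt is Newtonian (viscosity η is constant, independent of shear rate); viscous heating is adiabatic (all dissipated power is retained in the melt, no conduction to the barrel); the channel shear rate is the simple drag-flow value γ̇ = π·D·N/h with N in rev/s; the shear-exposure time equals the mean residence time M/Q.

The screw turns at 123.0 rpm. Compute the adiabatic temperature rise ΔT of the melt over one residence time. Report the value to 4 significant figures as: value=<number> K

value=132.2 K

Throughput in SI: Q_s = 176.1 kg/h ÷ 3600 s/h = 0.0489167 kg/s
t_res = M / Q_s = 4.43 ÷ 0.0489167 = 90.5622 s
Convert to SI: D = 0.1018 m, h = 0.0074 m, N = 123.0/60 = 2.05 rev/s
γ̇ = π D N / h = (π)(0.1018)(2.05) / 0.0074 = 88.5972 s⁻¹
ΔT = η·γ̇²·t_res / (ρ·cp) = 414 · (88.5972)² · 90.5622 / (1289 · 1727) = 132.203 K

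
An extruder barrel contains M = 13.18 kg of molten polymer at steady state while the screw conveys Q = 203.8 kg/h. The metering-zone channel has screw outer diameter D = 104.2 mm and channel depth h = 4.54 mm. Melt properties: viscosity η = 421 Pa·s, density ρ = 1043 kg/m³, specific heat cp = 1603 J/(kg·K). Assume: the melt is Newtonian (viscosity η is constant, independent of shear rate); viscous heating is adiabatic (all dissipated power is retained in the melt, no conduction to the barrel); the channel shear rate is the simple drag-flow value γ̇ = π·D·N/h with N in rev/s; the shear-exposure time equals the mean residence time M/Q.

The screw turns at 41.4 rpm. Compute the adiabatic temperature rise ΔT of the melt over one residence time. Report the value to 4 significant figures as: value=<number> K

value=145.1 K

Throughput in SI: Q_s = 203.8 kg/h ÷ 3600 s/h = 0.0566111 kg/s
t_res = M / Q_s = 13.18 / 0.0566111 = 232.816 s
D = 104.2 mm = 0.1042 m;  h = 4.54 mm = 0.00454 m;  N = 41.4 rpm / 60 = 0.69 rev/s
γ̇ = π·D·N / h = π · 0.1042 · 0.69 / 0.00454 = 49.752 s⁻¹
Adiabatic rise: ΔT = η γ̇² t_res / (ρ cp) = 421·(49.752)²·232.816 / (1043·1603) = 145.111 K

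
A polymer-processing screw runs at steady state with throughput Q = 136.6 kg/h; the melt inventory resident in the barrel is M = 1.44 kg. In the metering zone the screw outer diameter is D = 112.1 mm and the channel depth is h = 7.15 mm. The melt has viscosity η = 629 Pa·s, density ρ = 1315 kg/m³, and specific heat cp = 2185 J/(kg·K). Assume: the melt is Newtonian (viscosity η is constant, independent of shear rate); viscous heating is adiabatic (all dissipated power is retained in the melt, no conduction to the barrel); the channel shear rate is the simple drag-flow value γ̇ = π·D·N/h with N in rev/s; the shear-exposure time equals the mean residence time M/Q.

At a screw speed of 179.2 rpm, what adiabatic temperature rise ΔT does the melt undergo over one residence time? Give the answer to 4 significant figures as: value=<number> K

Q_s = Q / 3600 = 136.6 / 3600 = 0.0379444 kg/s
t_res = M / Q_s = 1.44 ÷ 0.0379444 = 37.9502 s
Convert to SI: D = 0.1121 m, h = 0.00715 m, N = 179.2/60 = 2.98667 rev/s
Shear rate: γ̇ = πDN/h = π·0.1121·2.98667/0.00715 = 147.108 s⁻¹
Adiabatic rise: ΔT = η γ̇² t_res / (ρ cp) = 629·(147.108)²·37.9502 / (1315·2185) = 179.788 K

value=179.8 K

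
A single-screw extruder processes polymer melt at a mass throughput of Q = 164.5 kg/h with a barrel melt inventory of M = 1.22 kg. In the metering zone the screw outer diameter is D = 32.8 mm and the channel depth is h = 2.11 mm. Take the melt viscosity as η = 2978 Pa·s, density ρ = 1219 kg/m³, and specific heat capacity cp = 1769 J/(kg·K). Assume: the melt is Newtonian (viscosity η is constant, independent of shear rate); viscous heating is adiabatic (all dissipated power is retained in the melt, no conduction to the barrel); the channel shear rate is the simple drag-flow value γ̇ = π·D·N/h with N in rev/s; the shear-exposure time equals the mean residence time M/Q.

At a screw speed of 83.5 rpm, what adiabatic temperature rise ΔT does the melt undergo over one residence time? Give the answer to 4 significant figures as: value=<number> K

Q_s = Q / 3600 = 164.5 / 3600 = 0.0456944 kg/s
t_res = M / Q_s = 1.22 / 0.0456944 = 26.6991 s
Convert to SI: D = 0.0328 m, h = 0.00211 m, N = 83.5/60 = 1.39167 rev/s
γ̇ = π D N / h = (π)(0.0328)(1.39167) / 0.00211 = 67.9636 s⁻¹
ΔT = η·γ̇²·t_res / (ρ·cp) = 2978 · (67.9636)² · 26.6991 / (1219 · 1769) = 170.311 K

value=170.3 K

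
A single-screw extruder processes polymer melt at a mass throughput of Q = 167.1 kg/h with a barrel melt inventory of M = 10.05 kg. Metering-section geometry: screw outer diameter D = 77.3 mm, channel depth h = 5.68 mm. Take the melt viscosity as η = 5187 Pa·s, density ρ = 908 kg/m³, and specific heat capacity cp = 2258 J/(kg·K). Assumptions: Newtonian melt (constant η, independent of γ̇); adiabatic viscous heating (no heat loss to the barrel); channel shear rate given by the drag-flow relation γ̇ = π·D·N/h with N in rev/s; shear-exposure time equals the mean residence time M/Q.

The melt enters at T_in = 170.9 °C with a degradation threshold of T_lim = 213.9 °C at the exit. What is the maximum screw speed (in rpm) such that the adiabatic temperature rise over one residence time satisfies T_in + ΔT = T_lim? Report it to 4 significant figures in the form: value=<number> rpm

value=12.43 rpm

Throughput in SI: Q_s = 167.1 kg/h ÷ 3600 s/h = 0.0464167 kg/s
t_res = M / Q_s = 10.05 ÷ 0.0464167 = 216.517 s
D = 77.3 mm = 0.0773 m;  h = 5.68 mm = 0.00568 m
Allowable rise: ΔT_a = T_lim − T_in = 213.9 − 170.9 = 43 K
γ̇_max² = ΔT_a·ρ·cp / (η·t_res) = [43 × 908 × 2258] / [5187 × 216.517] = 78.5 s⁻²
γ̇_max = √78.5 = 8.86002 s⁻¹
N_max = γ̇_max h / (πD) = 8.86002·0.00568/(π·0.0773) = 0.207231 rev/s → ×60 = 12.4338 rpm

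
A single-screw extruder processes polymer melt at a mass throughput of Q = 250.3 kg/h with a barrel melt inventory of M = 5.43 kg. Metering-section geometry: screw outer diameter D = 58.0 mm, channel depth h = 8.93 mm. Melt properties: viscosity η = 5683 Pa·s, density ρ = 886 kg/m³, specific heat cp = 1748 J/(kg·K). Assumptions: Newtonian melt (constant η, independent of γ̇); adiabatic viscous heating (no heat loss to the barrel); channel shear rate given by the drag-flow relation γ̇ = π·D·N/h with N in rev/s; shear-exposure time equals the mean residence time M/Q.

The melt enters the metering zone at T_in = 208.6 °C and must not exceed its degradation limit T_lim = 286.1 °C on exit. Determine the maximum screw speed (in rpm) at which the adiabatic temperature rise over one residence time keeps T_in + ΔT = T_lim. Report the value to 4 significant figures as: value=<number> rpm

value=48.36 rpm

Q_s = Q / 3600 = 250.3 / 3600 = 0.0695278 kg/s
t_res = M / Q_s = 5.43 / 0.0695278 = 78.0983 s
D = 58.0 mm = 0.058 m;  h = 8.93 mm = 0.00893 m
Allowable rise: ΔT_a = T_lim − T_in = 286.1 − 208.6 = 77.5 K
γ̇_max² = ΔT_a·ρ·cp/(η·t_res) = 77.5·886·1748/(5683·78.0983) = 270.432 s⁻²
γ̇_max = sqrt(270.432) = 16.4448 s⁻¹
Solve γ̇ = πDN/h for N: N_max = γ̇_max·h/(π·D) = 16.4448 × 0.00893 / (π × 0.058) = 0.80594 rev/s = 48.3564 rpm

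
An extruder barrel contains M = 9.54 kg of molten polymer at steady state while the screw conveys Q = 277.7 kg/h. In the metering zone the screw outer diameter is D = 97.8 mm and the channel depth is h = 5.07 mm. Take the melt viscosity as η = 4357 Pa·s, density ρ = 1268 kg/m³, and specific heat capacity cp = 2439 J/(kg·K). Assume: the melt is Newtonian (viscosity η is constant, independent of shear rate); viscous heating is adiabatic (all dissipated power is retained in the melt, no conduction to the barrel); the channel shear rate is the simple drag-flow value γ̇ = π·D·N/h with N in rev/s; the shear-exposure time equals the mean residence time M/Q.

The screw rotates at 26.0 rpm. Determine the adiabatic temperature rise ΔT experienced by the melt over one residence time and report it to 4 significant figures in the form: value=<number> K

value=120.2 K

Q_s = Q / 3600 = 277.7 / 3600 = 0.0771389 kg/s
t_res = M / Q_s = 9.54 / 0.0771389 = 123.673 s
Convert to SI: D = 0.0978 m, h = 0.00507 m, N = 26.0/60 = 0.433333 rev/s
Shear rate: γ̇ = πDN/h = π·0.0978·0.433333/0.00507 = 26.2605 s⁻¹
ΔT = η·γ̇²·t_res / (ρ·cp) = 4357 · (26.2605)² · 123.673 / (1268 · 2439) = 120.154 K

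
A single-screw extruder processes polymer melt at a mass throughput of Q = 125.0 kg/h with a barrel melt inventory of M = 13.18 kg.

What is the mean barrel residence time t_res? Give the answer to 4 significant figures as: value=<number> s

value=379.6 s

Convert throughput: Q = 125.0 kg/h = 125.0/3600 = 0.0347222 kg/s
t_res = M / Q_s = 13.18 ÷ 0.0347222 = 379.584 s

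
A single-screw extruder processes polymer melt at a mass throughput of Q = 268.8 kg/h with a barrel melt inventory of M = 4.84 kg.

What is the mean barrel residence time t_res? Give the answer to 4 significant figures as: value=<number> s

value=64.82 s

Q_s = Q / 3600 = 268.8 / 3600 = 0.0746667 kg/s
Mean residence time: t_res = M/Q_s = 4.84 kg / 0.0746667 kg/s = 64.8214 s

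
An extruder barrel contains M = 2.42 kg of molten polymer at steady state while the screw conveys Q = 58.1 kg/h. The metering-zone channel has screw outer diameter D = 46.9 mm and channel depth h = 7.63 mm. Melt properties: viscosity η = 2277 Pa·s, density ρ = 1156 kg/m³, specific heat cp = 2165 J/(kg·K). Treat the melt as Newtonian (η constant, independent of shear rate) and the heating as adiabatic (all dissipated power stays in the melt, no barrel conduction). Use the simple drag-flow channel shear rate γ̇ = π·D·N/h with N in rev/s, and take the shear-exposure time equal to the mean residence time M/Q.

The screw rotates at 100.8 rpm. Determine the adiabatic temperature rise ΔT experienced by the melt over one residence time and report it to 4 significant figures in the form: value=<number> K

value=143.6 K

Q_s = Q / 3600 = 58.1 / 3600 = 0.0161389 kg/s
t_res = M / Q_s = 2.42 / 0.0161389 = 149.948 s
D = 46.9 mm = 0.0469 m;  h = 7.63 mm = 0.00763 m;  N = 100.8 rpm / 60 = 1.68 rev/s
γ̇ = π·D·N / h = π · 0.0469 · 1.68 / 0.00763 = 32.442 s⁻¹
ΔT = η·γ̇²·t_res/(ρ·cp) = [2277 × 32.442² × 149.948] / [1156 × 2165] = 143.583 K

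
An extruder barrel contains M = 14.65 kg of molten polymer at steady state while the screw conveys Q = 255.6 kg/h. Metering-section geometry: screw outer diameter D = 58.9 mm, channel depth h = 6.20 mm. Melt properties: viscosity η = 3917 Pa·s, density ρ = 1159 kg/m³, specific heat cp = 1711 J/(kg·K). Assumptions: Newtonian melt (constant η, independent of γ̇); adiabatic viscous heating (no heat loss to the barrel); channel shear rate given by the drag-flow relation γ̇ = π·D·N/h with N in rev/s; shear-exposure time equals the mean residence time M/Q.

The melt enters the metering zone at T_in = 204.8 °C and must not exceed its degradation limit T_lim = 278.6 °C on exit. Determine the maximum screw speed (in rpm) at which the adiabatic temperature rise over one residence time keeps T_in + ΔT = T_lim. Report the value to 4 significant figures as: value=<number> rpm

value=27.05 rpm

Convert throughput: Q = 255.6 kg/h = 255.6/3600 = 0.071 kg/s
t_res = M / Q_s = 14.65 ÷ 0.071 = 206.338 s
D = 58.9 mm = 0.0589 m;  h = 6.20 mm = 0.0062 m
ΔT_a = T_lim − T_in = 278.6 − 204.8 = 73.8 K
γ̇_max² = ΔT_a·ρ·cp / (η·t_res) = [73.8 × 1159 × 1711] / [3917 × 206.338] = 181.074 s⁻²
γ̇_max = √181.074 = 13.4564 s⁻¹
N_max = γ̇_max h / (πD) = 13.4564·0.0062/(π·0.0589) = 0.450874 rev/s → ×60 = 27.0524 rpm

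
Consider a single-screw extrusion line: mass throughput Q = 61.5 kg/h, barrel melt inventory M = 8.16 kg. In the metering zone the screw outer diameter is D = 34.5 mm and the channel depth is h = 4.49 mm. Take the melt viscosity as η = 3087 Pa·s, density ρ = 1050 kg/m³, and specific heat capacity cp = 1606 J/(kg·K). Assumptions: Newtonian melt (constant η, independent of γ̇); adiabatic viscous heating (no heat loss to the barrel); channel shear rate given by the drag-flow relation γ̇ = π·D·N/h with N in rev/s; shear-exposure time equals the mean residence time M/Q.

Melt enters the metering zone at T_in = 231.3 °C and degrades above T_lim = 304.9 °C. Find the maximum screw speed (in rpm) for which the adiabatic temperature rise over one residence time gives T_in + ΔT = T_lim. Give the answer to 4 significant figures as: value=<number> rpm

Throughput in SI: Q_s = 61.5 kg/h ÷ 3600 s/h = 0.0170833 kg/s
t_res = M / Q_s = 8.16 ÷ 0.0170833 = 477.659 s
Convert to metres: D = 0.0345 m, h = 0.00449 m
Allowable rise: ΔT_a = T_lim − T_in = 304.9 − 231.3 = 73.6 K
γ̇_max² = ΔT_a·ρ·cp / (η·t_res) = [73.6 × 1050 × 1606] / [3087 × 477.659] = 84.1702 s⁻²
γ̇_max = √84.1702 = 9.17443 s⁻¹
Solve γ̇ = πDN/h for N: N_max = γ̇_max·h/(π·D) = 9.17443 × 0.00449 / (π × 0.0345) = 0.380064 rev/s = 22.8038 rpm

value=22.80 rpm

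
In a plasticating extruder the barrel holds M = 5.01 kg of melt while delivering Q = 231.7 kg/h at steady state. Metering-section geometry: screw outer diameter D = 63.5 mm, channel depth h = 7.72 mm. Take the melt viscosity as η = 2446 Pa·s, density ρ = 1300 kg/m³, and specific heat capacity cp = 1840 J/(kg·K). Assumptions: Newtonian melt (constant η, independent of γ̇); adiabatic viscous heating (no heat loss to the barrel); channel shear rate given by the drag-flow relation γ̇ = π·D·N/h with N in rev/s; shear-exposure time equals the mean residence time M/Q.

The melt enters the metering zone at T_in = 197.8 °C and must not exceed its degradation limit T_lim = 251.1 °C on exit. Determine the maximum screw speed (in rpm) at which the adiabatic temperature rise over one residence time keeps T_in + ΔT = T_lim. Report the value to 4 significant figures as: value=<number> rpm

value=60.08 rpm

Q_s = Q / 3600 = 231.7 / 3600 = 0.0643611 kg/s
Mean residence time: t_res = M/Q_s = 5.01 kg / 0.0643611 kg/s = 77.842 s
Convert to metres: D = 0.0635 m, h = 0.00772 m
Allowable rise: ΔT_a = T_lim − T_in = 251.1 − 197.8 = 53.3 K
γ̇_max² = ΔT_a·ρ·cp/(η·t_res) = 53.3·1300·1840/(2446·77.842) = 669.604 s⁻²
Take the square root: γ̇_max = √(669.604) = 25.8767 s⁻¹
N_max = γ̇_max h / (πD) = 25.8767·0.00772/(π·0.0635) = 1.00139 rev/s → ×60 = 60.0833 rpm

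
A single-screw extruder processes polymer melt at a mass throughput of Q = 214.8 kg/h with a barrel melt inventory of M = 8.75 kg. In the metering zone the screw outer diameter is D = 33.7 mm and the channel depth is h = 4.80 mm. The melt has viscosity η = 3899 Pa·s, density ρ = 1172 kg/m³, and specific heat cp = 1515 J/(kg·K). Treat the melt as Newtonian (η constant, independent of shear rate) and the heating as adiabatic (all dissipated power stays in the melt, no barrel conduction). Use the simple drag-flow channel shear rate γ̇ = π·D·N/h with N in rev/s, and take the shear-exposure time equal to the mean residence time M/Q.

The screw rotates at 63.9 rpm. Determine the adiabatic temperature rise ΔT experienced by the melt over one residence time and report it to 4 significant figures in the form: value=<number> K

Q_s = Q / 3600 = 214.8 / 3600 = 0.0596667 kg/s
t_res = M / Q_s = 8.75 ÷ 0.0596667 = 146.648 s
Convert to SI: D = 0.0337 m, h = 0.0048 m, N = 63.9/60 = 1.065 rev/s
γ̇ = π D N / h = (π)(0.0337)(1.065) / 0.0048 = 23.4903 s⁻¹
ΔT = η·γ̇²·t_res/(ρ·cp) = [3899 × 23.4903² × 146.648] / [1172 × 1515] = 177.691 K

value=177.7 K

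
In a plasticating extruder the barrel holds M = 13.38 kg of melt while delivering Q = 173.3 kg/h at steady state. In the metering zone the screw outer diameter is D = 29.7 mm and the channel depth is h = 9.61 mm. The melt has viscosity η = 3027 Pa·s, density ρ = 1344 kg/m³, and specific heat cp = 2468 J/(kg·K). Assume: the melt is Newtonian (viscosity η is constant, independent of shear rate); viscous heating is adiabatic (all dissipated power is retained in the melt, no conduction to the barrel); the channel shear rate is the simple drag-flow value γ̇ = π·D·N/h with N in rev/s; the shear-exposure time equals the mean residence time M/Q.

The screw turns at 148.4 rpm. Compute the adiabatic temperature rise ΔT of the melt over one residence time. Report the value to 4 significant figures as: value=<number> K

Throughput in SI: Q_s = 173.3 kg/h ÷ 3600 s/h = 0.0481389 kg/s
Mean residence time: t_res = M/Q_s = 13.38 kg / 0.0481389 kg/s = 277.946 s
Geometry in metres: D = 29.7 mm → 0.0297 m, h = 9.61 mm → 0.00961 m; screw speed N = 148.4 rpm = 2.47333 rev/s
γ̇ = π·D·N / h = π · 0.0297 · 2.47333 / 0.00961 = 24.0141 s⁻¹
Adiabatic rise: ΔT = η γ̇² t_res / (ρ cp) = 3027·(24.0141)²·277.946 / (1344·2468) = 146.271 K

value=146.3 K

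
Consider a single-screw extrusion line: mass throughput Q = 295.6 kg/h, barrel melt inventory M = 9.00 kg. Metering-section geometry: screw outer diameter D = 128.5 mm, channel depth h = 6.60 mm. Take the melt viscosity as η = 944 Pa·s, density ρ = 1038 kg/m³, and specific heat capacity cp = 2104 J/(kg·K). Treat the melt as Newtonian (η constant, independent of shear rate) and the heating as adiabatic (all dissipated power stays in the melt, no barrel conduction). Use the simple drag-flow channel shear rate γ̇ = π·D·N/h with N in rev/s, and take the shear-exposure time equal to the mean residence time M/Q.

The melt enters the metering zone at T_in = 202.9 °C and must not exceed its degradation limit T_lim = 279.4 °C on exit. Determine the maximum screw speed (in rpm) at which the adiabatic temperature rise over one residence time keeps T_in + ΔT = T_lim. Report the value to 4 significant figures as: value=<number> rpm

value=39.42 rpm

Throughput in SI: Q_s = 295.6 kg/h ÷ 3600 s/h = 0.0821111 kg/s
t_res = M / Q_s = 9.00 ÷ 0.0821111 = 109.608 s
Geometry in SI: D = 128.5 mm → 0.1285 m, h = 6.60 mm → 0.0066 m
Allowable rise: ΔT_a = T_lim − T_in = 279.4 − 202.9 = 76.5 K
γ̇_max² = ΔT_a·ρ·cp/(η·t_res) = 76.5·1038·2104/(944·109.608) = 1614.7 s⁻²
Take the square root: γ̇_max = √(1614.7) = 40.1833 s⁻¹
Solve γ̇ = πDN/h for N: N_max = γ̇_max·h/(π·D) = 40.1833 × 0.0066 / (π × 0.1285) = 0.656957 rev/s = 39.4174 rpm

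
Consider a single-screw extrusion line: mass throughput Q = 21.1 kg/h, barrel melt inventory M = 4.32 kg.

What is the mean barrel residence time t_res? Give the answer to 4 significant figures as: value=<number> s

value=737.1 s

Convert throughput: Q = 21.1 kg/h = 21.1/3600 = 0.00586111 kg/s
Mean residence time: t_res = M/Q_s = 4.32 kg / 0.00586111 kg/s = 737.062 s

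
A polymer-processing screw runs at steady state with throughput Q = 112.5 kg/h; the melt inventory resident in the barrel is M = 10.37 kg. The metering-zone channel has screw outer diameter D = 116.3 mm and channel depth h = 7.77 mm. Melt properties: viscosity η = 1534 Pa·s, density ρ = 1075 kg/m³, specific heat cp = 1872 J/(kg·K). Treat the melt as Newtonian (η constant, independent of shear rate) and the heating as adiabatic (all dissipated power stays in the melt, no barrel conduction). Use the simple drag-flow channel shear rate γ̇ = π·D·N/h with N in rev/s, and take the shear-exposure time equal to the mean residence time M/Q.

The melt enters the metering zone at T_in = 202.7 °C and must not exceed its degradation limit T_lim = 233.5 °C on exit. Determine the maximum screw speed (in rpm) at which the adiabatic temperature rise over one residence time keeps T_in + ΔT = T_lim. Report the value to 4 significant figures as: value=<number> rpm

value=14.08 rpm

Q_s = Q / 3600 = 112.5 / 3600 = 0.03125 kg/s
Mean residence time: t_res = M/Q_s = 10.37 kg / 0.03125 kg/s = 331.84 s
D = 116.3 mm = 0.1163 m;  h = 7.77 mm = 0.00777 m
ΔT_a = T_lim − T_in = 233.5 − 202.7 = 30.8 K
γ̇_max² = ΔT_a·ρ·cp / (η·t_res) = [30.8 × 1075 × 1872] / [1534 × 331.84] = 121.762 s⁻²
Take the square root: γ̇_max = √(121.762) = 11.0346 s⁻¹
N_max = γ̇_max h / (πD) = 11.0346·0.00777/(π·0.1163) = 0.234664 rev/s → ×60 = 14.0799 rpm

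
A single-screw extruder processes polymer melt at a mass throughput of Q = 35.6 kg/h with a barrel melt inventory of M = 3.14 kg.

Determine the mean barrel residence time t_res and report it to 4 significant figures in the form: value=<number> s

value=317.5 s

Convert throughput: Q = 35.6 kg/h = 35.6/3600 = 0.00988889 kg/s
Mean residence time: t_res = M/Q_s = 3.14 kg / 0.00988889 kg/s = 317.528 s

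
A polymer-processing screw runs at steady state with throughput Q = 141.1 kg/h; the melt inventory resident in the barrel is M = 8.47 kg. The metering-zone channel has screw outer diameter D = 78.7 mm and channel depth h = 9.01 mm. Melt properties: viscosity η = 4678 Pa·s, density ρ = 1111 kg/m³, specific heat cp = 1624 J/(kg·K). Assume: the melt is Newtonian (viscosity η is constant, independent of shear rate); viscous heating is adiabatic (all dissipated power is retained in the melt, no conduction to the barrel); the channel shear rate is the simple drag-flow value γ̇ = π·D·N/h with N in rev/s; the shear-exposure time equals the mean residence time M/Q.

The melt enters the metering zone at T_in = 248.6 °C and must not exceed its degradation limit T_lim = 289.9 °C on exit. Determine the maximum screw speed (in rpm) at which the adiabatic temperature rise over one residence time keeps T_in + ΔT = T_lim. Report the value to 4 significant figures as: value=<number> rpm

value=18.77 rpm

Q_s = Q / 3600 = 141.1 / 3600 = 0.0391944 kg/s
t_res = M / Q_s = 8.47 ÷ 0.0391944 = 216.102 s
Geometry in SI: D = 78.7 mm → 0.0787 m, h = 9.01 mm → 0.00901 m
Allowable rise: ΔT_a = T_lim − T_in = 289.9 − 248.6 = 41.3 K
γ̇_max² = ΔT_a·ρ·cp/(η·t_res) = 41.3·1111·1624/(4678·216.102) = 73.7108 s⁻²
γ̇_max = √73.7108 = 8.5855 s⁻¹
N_max = γ̇_max h / (πD) = 8.5855·0.00901/(π·0.0787) = 0.312871 rev/s → ×60 = 18.7723 rpm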